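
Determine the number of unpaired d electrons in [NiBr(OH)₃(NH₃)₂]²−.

Each bromide is −1; each hydroxide is −1; ammonia is neutral; balancing the −2 overall charge requires Ni(II).
Ni sits in group 10, so the d-electron count is 10 − 2 = 8.
In an octahedral field the d⁸ configuration is t₂g⁶e_g² (only one arrangement possible), giving 2 unpaired electrons.

2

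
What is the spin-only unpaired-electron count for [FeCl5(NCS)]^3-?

Summing ligand charges against the −3 overall charge gives an oxidation state of +3 for iron.
Group 8 minus oxidation state 3 gives a d⁵ configuration.
The spin state decides the count: Chloride and isothiocyanate are weak-field ligands for a first-row metal, so the complex is high-spin.
An octahedral high-spin d⁵ ion is t₂g³e_g², giving 5 unpaired electrons.

5 unpaired electrons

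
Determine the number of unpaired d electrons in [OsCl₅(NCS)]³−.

Each chloride is −1; each isothiocyanate is −1; balancing the −3 overall charge requires Os(III).
Group 8 minus oxidation state 3 gives a d⁵ configuration.
The spin state decides the count: a 5d ion has a large Δₒ and is invariably low-spin.
An octahedral low-spin d⁵ ion is t₂g⁵e_g⁰, giving 1 unpaired electron.

1 unpaired electron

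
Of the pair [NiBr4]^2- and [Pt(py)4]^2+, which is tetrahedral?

For [NiBr4]^2-: Each bromide is −1; balancing the −2 overall charge requires Ni(II). Nickel is a group-10 element; Ni(II) is therefore d⁸. Bromide is a weak-field ligand. With weak-field ligands the CFSE gain from square planar is small, so a 3d d⁸ ion takes the sterically preferred tetrahedral geometry. → tetrahedral.
For [Pt(py)4]^2+: Pyridine is neutral; balancing the +2 overall charge requires Pt(II). Platinum is a group-10 element; Pt(II) is therefore d⁸. A 5d d⁸ ion has a large crystal-field splitting; square planar leaves the high-energy d_{x²−y²} orbital empty and maximises CFSE. → square planar.

[NiBr4]^2-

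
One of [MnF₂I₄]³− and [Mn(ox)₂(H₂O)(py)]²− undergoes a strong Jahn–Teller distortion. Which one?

[MnF₂I₄]³−: Ligand charges: each fluoride is −1; each iodide is −1. With an overall charge of −3 the manganese centre must be in the +3 oxidation state. Mn sits in group 7, so the d-electron count is 7 − 3 = 4. Fluoride and iodide are weak-field ligands for a first-row metal, so the complex is high-spin. The t₂g³e_g¹ (high-spin) configuration has an unevenly filled e_g set; the Jahn–Teller theorem predicts a tetragonal distortion (typically axial elongation) to lift the degeneracy.
[Mn(ox)₂(H₂O)(py)]²−: Ligand charges: each oxalate is −2; water is neutral; pyridine is neutral. With an overall charge of −2 the manganese centre must be in the +2 oxidation state. Group 7 minus oxidation state 2 gives a d⁵ configuration. Oxalate is a weak-field ligand for a first-row metal, so the complex is high-spin. The d⁵ configuration leaves the e_g set evenly filled (or empty) — no strong Jahn–Teller driving force.

[MnF₂I₄]³−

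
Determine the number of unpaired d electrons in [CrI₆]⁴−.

4 unpaired electrons

Ligand charges: each iodide is −1. With an overall charge of −4 the chromium centre must be in the +2 oxidation state.
Group 6 minus oxidation state 2 gives a d⁴ configuration.
The spin state decides the count: Iodide is a weak-field ligand for a first-row metal, so the complex is high-spin.
An octahedral high-spin d⁴ ion is t₂g³e_g¹, giving 4 unpaired electrons.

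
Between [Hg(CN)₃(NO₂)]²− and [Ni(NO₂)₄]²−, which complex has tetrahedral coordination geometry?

For [Hg(CN)₃(NO₂)]²−: Summing ligand charges against the −2 overall charge gives an oxidation state of +2 for mercury. Hg sits in group 12, so the d-electron count is 12 − 2 = 10. A d¹⁰ ion has no crystal-field stabilisation preference between square planar and tetrahedral, so four ligands adopt the sterically favoured tetrahedral geometry. → tetrahedral.
For [Ni(NO₂)₄]²−: Each nitro (N-bound nitrite) is −1; balancing the −2 overall charge requires Ni(II). Nickel is a group-10 element; Ni(II) is therefore d⁸. Nitro (N-bound nitrite) is a strong-field ligand (high in the spectrochemical series). A 3d d⁸ ion with strong-field ligands gains enough CFSE to favour square planar over tetrahedral. → square planar.

[Hg(CN)₃(NO₂)]²−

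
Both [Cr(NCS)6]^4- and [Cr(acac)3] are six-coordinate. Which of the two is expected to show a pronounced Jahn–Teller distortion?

[Cr(NCS)6]^4-: Summing ligand charges against the −4 overall charge gives an oxidation state of +2 for chromium. Cr sits in group 6, so the d-electron count is 6 − 2 = 4. Isothiocyanate is a weak-field ligand for a first-row metal, so the complex is high-spin. The t₂g³e_g¹ (high-spin) configuration has an unevenly filled e_g set; the Jahn–Teller theorem predicts a tetragonal distortion (typically axial elongation) to lift the degeneracy.
[Cr(acac)3]: Each acetylacetonate is −1; balancing the 0 overall charge requires Cr(III). Cr sits in group 6, so the d-electron count is 6 − 3 = 3. The d³ configuration leaves the e_g set evenly filled (or empty) — no strong Jahn–Teller driving force.

[Cr(NCS)6]^4-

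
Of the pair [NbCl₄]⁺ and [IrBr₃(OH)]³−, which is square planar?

[IrBr₃(OH)]³−

For [NbCl₄]⁺: Ligand charges: each chloride is −1. With an overall charge of +1 the niobium centre must be in the +5 oxidation state. Group 5 minus oxidation state 5 gives a d⁰ configuration. A d⁰ ion has no crystal-field stabilisation preference between square planar and tetrahedral, so four ligands adopt the sterically favoured tetrahedral geometry. → tetrahedral.
For [IrBr₃(OH)]³−: Summing ligand charges against the −3 overall charge gives an oxidation state of +1 for iridium. Group 9 minus oxidation state 1 gives a d⁸ configuration. A 5d d⁸ ion has a large crystal-field splitting; square planar leaves the high-energy d_{x²−y²} orbital empty and maximises CFSE. → square planar.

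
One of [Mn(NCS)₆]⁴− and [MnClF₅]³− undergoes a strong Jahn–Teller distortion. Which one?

[MnClF₅]³−

[Mn(NCS)₆]⁴−: Summing ligand charges against the −4 overall charge gives an oxidation state of +2 for manganese. Group 7 minus oxidation state 2 gives a d⁵ configuration. Isothiocyanate is a weak-field ligand for a first-row metal, so the complex is high-spin. The d⁵ configuration leaves the e_g set evenly filled (or empty) — no strong Jahn–Teller driving force.
[MnClF₅]³−: Each chloride is −1; each fluoride is −1; balancing the −3 overall charge requires Mn(III). Manganese is a group-7 element; Mn(III) is therefore d⁴. Chloride and fluoride are weak-field ligands for a first-row metal, so the complex is high-spin. The t₂g³e_g¹ (high-spin) configuration has an unevenly filled e_g set; the Jahn–Teller theorem predicts a tetragonal distortion (typically axial elongation) to lift the degeneracy.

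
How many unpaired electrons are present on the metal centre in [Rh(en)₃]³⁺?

0

Summing ligand charges against the +3 overall charge gives an oxidation state of +3 for rhodium.
Group 9 minus oxidation state 3 gives a d⁶ configuration.
Counting donor atoms: 3×ethylenediamine (bidentate) → 6 donors. Coordination number = 6.
The spin state decides the count: a 4d ion has a large Δₒ and is invariably low-spin.
An octahedral low-spin d⁶ ion is t₂g⁶e_g⁰, giving 0 unpaired electrons.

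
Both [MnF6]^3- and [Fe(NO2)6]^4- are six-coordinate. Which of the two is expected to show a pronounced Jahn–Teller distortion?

[MnF6]^3-: Summing ligand charges against the −3 overall charge gives an oxidation state of +3 for manganese. Manganese is a group-7 element; Mn(III) is therefore d⁴. Fluoride is a weak-field ligand for a first-row metal, so the complex is high-spin. The t₂g³e_g¹ (high-spin) configuration has an unevenly filled e_g set; the Jahn–Teller theorem predicts a tetragonal distortion (typically axial elongation) to lift the degeneracy.
[Fe(NO2)6]^4-: Summing ligand charges against the −4 overall charge gives an oxidation state of +2 for iron. Group 8 minus oxidation state 2 gives a d⁶ configuration. Nitro (N-bound nitrite) is a strong-field ligand (high in the spectrochemical series) for a first-row metal, so the complex is low-spin. The d⁶ configuration leaves the e_g set evenly filled (or empty) — no strong Jahn–Teller driving force.

[MnF6]^3-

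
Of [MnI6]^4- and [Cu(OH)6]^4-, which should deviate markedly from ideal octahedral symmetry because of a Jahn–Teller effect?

[Cu(OH)6]^4-

[MnI6]^4-: Summing ligand charges against the −4 overall charge gives an oxidation state of +2 for manganese. Group 7 minus oxidation state 2 gives a d⁵ configuration. Iodide is a weak-field ligand for a first-row metal, so the complex is high-spin. The d⁵ configuration leaves the e_g set evenly filled (or empty) — no strong Jahn–Teller driving force.
[Cu(OH)6]^4-: Ligand charges: each hydroxide is −1. With an overall charge of −4 the copper centre must be in the +2 oxidation state. Cu sits in group 11, so the d-electron count is 11 − 2 = 9. The t₂g⁶e_g³ configuration has an unevenly filled e_g set; the Jahn–Teller theorem predicts a tetragonal distortion (typically axial elongation) to lift the degeneracy.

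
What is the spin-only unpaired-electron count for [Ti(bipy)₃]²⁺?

2

Ligand charges: 2,2′-bipyridine is neutral. With an overall charge of +2 the titanium centre must be in the +2 oxidation state.
Group 4 minus oxidation state 2 gives a d² configuration.
Counting donor atoms: 3×2,2′-bipyridine (bidentate) → 6 donors. Coordination number = 6.
In an octahedral field the d² configuration is t₂g²e_g⁰ (only one arrangement possible), giving 2 unpaired electrons.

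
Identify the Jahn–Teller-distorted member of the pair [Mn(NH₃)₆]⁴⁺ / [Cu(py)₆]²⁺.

[Cu(py)₆]²⁺

[Mn(NH₃)₆]⁴⁺: Summing ligand charges against the +4 overall charge gives an oxidation state of +4 for manganese. Manganese is a group-7 element; Mn(IV) is therefore d³. The d³ configuration leaves the e_g set evenly filled (or empty) — no strong Jahn–Teller driving force.
[Cu(py)₆]²⁺: Pyridine is neutral; balancing the +2 overall charge requires Cu(II). Group 11 minus oxidation state 2 gives a d⁹ configuration. The t₂g⁶e_g³ configuration has an unevenly filled e_g set; the Jahn–Teller theorem predicts a tetragonal distortion (typically axial elongation) to lift the degeneracy.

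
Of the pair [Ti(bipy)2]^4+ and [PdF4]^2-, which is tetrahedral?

For [Ti(bipy)2]^4+: Summing ligand charges against the +4 overall charge gives an oxidation state of +4 for titanium. Ti sits in group 4, so the d-electron count is 4 − 4 = 0. A d⁰ ion has no crystal-field stabilisation preference between square planar and tetrahedral, so four ligands adopt the sterically favoured tetrahedral geometry. → tetrahedral.
For [PdF4]^2-: Ligand charges: each fluoride is −1. With an overall charge of −2 the palladium centre must be in the +2 oxidation state. Palladium is a group-10 element; Pd(II) is therefore d⁸. A 4d d⁸ ion has a large crystal-field splitting; square planar leaves the high-energy d_{x²−y²} orbital empty and maximises CFSE. → square planar.

[Ti(bipy)2]^4+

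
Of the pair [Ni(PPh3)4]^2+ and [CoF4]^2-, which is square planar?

[Ni(PPh3)4]^2+

For [Ni(PPh3)4]^2+: Triphenylphosphine is neutral; balancing the +2 overall charge requires Ni(II). Nickel is a group-10 element; Ni(II) is therefore d⁸. Triphenylphosphine is a strong-field ligand (high in the spectrochemical series). A 3d d⁸ ion with strong-field ligands gains enough CFSE to favour square planar over tetrahedral. → square planar.
For [CoF4]^2-: Each fluoride is −1; balancing the −2 overall charge requires Co(II). Co sits in group 9, so the d-electron count is 9 − 2 = 7. For a high-spin 3d d⁷ ion with weak-field ligands the small Δₜ gives little square-planar CFSE advantage, so four ligands adopt the sterically favoured tetrahedral geometry. → tetrahedral.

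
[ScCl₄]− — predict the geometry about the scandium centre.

tetrahedral

Each chloride is −1; balancing the −1 overall charge requires Sc(III).
Sc sits in group 3, so the d-electron count is 3 − 3 = 0.
Coordination number: 4.
A d⁰ ion has no crystal-field stabilisation preference between square planar and tetrahedral, so four ligands adopt the sterically favoured tetrahedral geometry.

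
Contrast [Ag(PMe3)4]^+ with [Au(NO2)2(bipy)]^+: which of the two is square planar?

[Au(NO2)2(bipy)]^+

For [Ag(PMe3)4]^+: Trimethylphosphine is neutral; balancing the +1 overall charge requires Ag(I). Ag sits in group 11, so the d-electron count is 11 − 1 = 10. A d¹⁰ ion has no crystal-field stabilisation preference between square planar and tetrahedral, so four ligands adopt the sterically favoured tetrahedral geometry. → tetrahedral.
For [Au(NO2)2(bipy)]^+: Summing ligand charges against the +1 overall charge gives an oxidation state of +3 for gold. Group 11 minus oxidation state 3 gives a d⁸ configuration. A 5d d⁸ ion has a large crystal-field splitting; square planar leaves the high-energy d_{x²−y²} orbital empty and maximises CFSE. → square planar.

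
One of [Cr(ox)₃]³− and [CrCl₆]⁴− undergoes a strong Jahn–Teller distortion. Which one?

[Cr(ox)₃]³−: Each oxalate is −2; balancing the −3 overall charge requires Cr(III). Group 6 minus oxidation state 3 gives a d³ configuration. The d³ configuration leaves the e_g set evenly filled (or empty) — no strong Jahn–Teller driving force.
[CrCl₆]⁴−: Each chloride is −1; balancing the −4 overall charge requires Cr(II). Cr sits in group 6, so the d-electron count is 6 − 2 = 4. Chloride is a weak-field ligand for a first-row metal, so the complex is high-spin. The t₂g³e_g¹ (high-spin) configuration has an unevenly filled e_g set; the Jahn–Teller theorem predicts a tetragonal distortion (typically axial elongation) to lift the degeneracy.

[CrCl₆]⁴−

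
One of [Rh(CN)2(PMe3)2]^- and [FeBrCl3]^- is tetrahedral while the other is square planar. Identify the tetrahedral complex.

For [Rh(CN)2(PMe3)2]^-: Ligand charges: each cyanide is −1; trimethylphosphine is neutral. With an overall charge of −1 the rhodium centre must be in the +1 oxidation state. Group 9 minus oxidation state 1 gives a d⁸ configuration. A 4d d⁸ ion has a large crystal-field splitting; square planar leaves the high-energy d_{x²−y²} orbital empty and maximises CFSE. → square planar.
For [FeBrCl3]^-: Ligand charges: each bromide is −1; each chloride is −1. With an overall charge of −1 the iron centre must be in the +3 oxidation state. Group 8 minus oxidation state 3 gives a d⁵ configuration. A high-spin d⁵ ion has zero CFSE in either geometry, so four ligands adopt the sterically favoured tetrahedral geometry. → tetrahedral.

[FeBrCl3]^-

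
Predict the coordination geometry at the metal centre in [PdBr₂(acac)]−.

square planar

Each bromide is −1; each acetylacetonate is −1; balancing the −1 overall charge requires Pd(II).
Pd sits in group 10, so the d-electron count is 10 − 2 = 8.
Counting donor atoms: 2×bromide (monodentate) → 2 donors; 1×acetylacetonate (bidentate) → 2 donors. Coordination number = 4.
A 4d d⁸ ion has a large crystal-field splitting; square planar leaves the high-energy d_{x²−y²} orbital empty and maximises CFSE.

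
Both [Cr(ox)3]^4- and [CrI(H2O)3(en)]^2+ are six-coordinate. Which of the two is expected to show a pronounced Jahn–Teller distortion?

[Cr(ox)3]^4-: Summing ligand charges against the −4 overall charge gives an oxidation state of +2 for chromium. Group 6 minus oxidation state 2 gives a d⁴ configuration. Oxalate is a weak-field ligand for a first-row metal, so the complex is high-spin. The t₂g³e_g¹ (high-spin) configuration has an unevenly filled e_g set; the Jahn–Teller theorem predicts a tetragonal distortion (typically axial elongation) to lift the degeneracy.
[CrI(H2O)3(en)]^2+: Ligand charges: each iodide is −1; water is neutral; ethylenediamine is neutral. With an overall charge of +2 the chromium centre must be in the +3 oxidation state. Cr sits in group 6, so the d-electron count is 6 − 3 = 3. The d³ configuration leaves the e_g set evenly filled (or empty) — no strong Jahn–Teller driving force.

[Cr(ox)3]^4-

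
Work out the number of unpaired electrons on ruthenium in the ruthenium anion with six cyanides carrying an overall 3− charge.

1

Summing ligand charges against the −3 overall charge gives an oxidation state of +3 for ruthenium.
Ru sits in group 8, so the d-electron count is 8 − 3 = 5.
The spin state decides the count: a 4d ion has a large Δₒ and is invariably low-spin.
An octahedral low-spin d⁵ ion is t₂g⁵e_g⁰, giving 1 unpaired electron.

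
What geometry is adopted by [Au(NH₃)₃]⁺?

Summing ligand charges against the +1 overall charge gives an oxidation state of +1 for gold.
Gold is a group-11 element; Au(I) is therefore d¹⁰.
With 3 monodentate ligands the coordination number is 3.
Three ligands around a d¹⁰ centre minimise repulsion in a trigonal-planar arrangement.

trigonal planar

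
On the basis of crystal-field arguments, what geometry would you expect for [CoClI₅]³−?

Ligand charges: each chloride is −1; each iodide is −1. With an overall charge of −3 the cobalt centre must be in the +3 oxidation state.
Co sits in group 9, so the d-electron count is 9 − 3 = 6.
With 6 monodentate ligands the coordination number is 6.
Six donors around a single metal centre give an octahedral coordination sphere.

octahedral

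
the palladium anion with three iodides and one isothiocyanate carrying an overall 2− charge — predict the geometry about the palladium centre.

square planar

Ligand charges: each iodide is −1; each isothiocyanate is −1. With an overall charge of −2 the palladium centre must be in the +2 oxidation state.
Pd sits in group 10, so the d-electron count is 10 − 2 = 8.
Coordination number: 4.
A 4d d⁸ ion has a large crystal-field splitting; square planar leaves the high-energy d_{x²−y²} orbital empty and maximises CFSE.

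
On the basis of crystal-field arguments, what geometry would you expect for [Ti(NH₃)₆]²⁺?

Ligand charges: ammonia is neutral. With an overall charge of +2 the titanium centre must be in the +2 oxidation state.
Titanium is a group-4 element; Ti(II) is therefore d².
With 6 monodentate ligands the coordination number is 6.
Six donors around a single metal centre give an octahedral coordination sphere.

octahedral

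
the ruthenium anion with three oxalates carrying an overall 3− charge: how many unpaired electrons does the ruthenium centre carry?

1

Each oxalate is −2; balancing the −3 overall charge requires Ru(III).
Ru sits in group 8, so the d-electron count is 8 − 3 = 5.
Counting donor atoms: 3×oxalate (bidentate) → 6 donors. Coordination number = 6.
The spin state decides the count: a 4d ion has a large Δₒ and is invariably low-spin.
An octahedral low-spin d⁵ ion is t₂g⁵e_g⁰, giving 1 unpaired electron.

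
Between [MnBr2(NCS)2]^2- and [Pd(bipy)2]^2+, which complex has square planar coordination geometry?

[Pd(bipy)2]^2+

For [MnBr2(NCS)2]^2-: Ligand charges: each bromide is −1; each isothiocyanate is −1. With an overall charge of −2 the manganese centre must be in the +2 oxidation state. Group 7 minus oxidation state 2 gives a d⁵ configuration. A high-spin d⁵ ion has zero CFSE in either geometry, so four ligands adopt the sterically favoured tetrahedral geometry. → tetrahedral.
For [Pd(bipy)2]^2+: Ligand charges: 2,2′-bipyridine is neutral. With an overall charge of +2 the palladium centre must be in the +2 oxidation state. Pd sits in group 10, so the d-electron count is 10 − 2 = 8. A 4d d⁸ ion has a large crystal-field splitting; square planar leaves the high-energy d_{x²−y²} orbital empty and maximises CFSE. → square planar.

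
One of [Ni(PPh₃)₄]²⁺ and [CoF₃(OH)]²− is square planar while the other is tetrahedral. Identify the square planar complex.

[Ni(PPh₃)₄]²⁺

For [Ni(PPh₃)₄]²⁺: Summing ligand charges against the +2 overall charge gives an oxidation state of +2 for nickel. Ni sits in group 10, so the d-electron count is 10 − 2 = 8. Triphenylphosphine is a strong-field ligand (high in the spectrochemical series). A 3d d⁸ ion with strong-field ligands gains enough CFSE to favour square planar over tetrahedral. → square planar.
For [CoF₃(OH)]²−: Each fluoride is −1; each hydroxide is −1; balancing the −2 overall charge requires Co(II). Co sits in group 9, so the d-electron count is 9 − 2 = 7. For a high-spin 3d d⁷ ion with weak-field ligands the small Δₜ gives little square-planar CFSE advantage, so four ligands adopt the sterically favoured tetrahedral geometry. → tetrahedral.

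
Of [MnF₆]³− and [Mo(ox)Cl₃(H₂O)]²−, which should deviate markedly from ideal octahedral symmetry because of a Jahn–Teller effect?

[MnF₆]³−: Each fluoride is −1; balancing the −3 overall charge requires Mn(III). Group 7 minus oxidation state 3 gives a d⁴ configuration. Fluoride is a weak-field ligand for a first-row metal, so the complex is high-spin. The t₂g³e_g¹ (high-spin) configuration has an unevenly filled e_g set; the Jahn–Teller theorem predicts a tetragonal distortion (typically axial elongation) to lift the degeneracy.
[Mo(ox)Cl₃(H₂O)]²−: Ligand charges: each oxalate is −2; each chloride is −1; water is neutral. With an overall charge of −2 the molybdenum centre must be in the +3 oxidation state. Mo sits in group 6, so the d-electron count is 6 − 3 = 3. The d³ configuration leaves the e_g set evenly filled (or empty) — no strong Jahn–Teller driving force.

[MnF₆]³−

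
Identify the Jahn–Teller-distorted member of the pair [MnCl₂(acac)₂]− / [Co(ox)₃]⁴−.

[MnCl₂(acac)₂]−

[MnCl₂(acac)₂]−: Summing ligand charges against the −1 overall charge gives an oxidation state of +3 for manganese. Manganese is a group-7 element; Mn(III) is therefore d⁴. Acetylacetonate and chloride are weak-field ligands for a first-row metal, so the complex is high-spin. The t₂g³e_g¹ (high-spin) configuration has an unevenly filled e_g set; the Jahn–Teller theorem predicts a tetragonal distortion (typically axial elongation) to lift the degeneracy.
[Co(ox)₃]⁴−: Each oxalate is −2; balancing the −4 overall charge requires Co(II). Cobalt is a group-9 element; Co(II) is therefore d⁷. Oxalate is a weak-field ligand for a first-row metal, so the complex is high-spin. The d⁷ configuration leaves the e_g set evenly filled (or empty) — no strong Jahn–Teller driving force.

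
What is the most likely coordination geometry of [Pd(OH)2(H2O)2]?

square planar

Ligand charges: each hydroxide is −1; water is neutral. With an overall charge of 0 the palladium centre must be in the +2 oxidation state.
Pd sits in group 10, so the d-electron count is 10 − 2 = 8.
With 4 monodentate ligands the coordination number is 4.
A 4d d⁸ ion has a large crystal-field splitting; square planar leaves the high-energy d_{x²−y²} orbital empty and maximises CFSE.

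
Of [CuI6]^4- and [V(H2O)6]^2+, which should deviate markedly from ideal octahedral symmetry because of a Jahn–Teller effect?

[CuI6]^4-

[CuI6]^4-: Ligand charges: each iodide is −1. With an overall charge of −4 the copper centre must be in the +2 oxidation state. Group 11 minus oxidation state 2 gives a d⁹ configuration. The t₂g⁶e_g³ configuration has an unevenly filled e_g set; the Jahn–Teller theorem predicts a tetragonal distortion (typically axial elongation) to lift the degeneracy.
[V(H2O)6]^2+: Water is neutral; balancing the +2 overall charge requires V(II). Vanadium is a group-5 element; V(II) is therefore d³. The d³ configuration leaves the e_g set evenly filled (or empty) — no strong Jahn–Teller driving force.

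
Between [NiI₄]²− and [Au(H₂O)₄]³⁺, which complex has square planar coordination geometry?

For [NiI₄]²−: Each iodide is −1; balancing the −2 overall charge requires Ni(II). Nickel is a group-10 element; Ni(II) is therefore d⁸. Iodide is a weak-field ligand. With weak-field ligands the CFSE gain from square planar is small, so a 3d d⁸ ion takes the sterically preferred tetrahedral geometry. → tetrahedral.
For [Au(H₂O)₄]³⁺: Water is neutral; balancing the +3 overall charge requires Au(III). Group 11 minus oxidation state 3 gives a d⁸ configuration. A 5d d⁸ ion has a large crystal-field splitting; square planar leaves the high-energy d_{x²−y²} orbital empty and maximises CFSE. → square planar.

[Au(H₂O)₄]³⁺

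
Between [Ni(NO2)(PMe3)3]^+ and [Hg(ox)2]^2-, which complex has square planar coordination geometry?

[Ni(NO2)(PMe3)3]^+

For [Ni(NO2)(PMe3)3]^+: Summing ligand charges against the +1 overall charge gives an oxidation state of +2 for nickel. Nickel is a group-10 element; Ni(II) is therefore d⁸. Nitro (N-bound nitrite) and trimethylphosphine are strong-field ligands (high in the spectrochemical series). A 3d d⁸ ion with strong-field ligands gains enough CFSE to favour square planar over tetrahedral. → square planar.
For [Hg(ox)2]^2-: Summing ligand charges against the −2 overall charge gives an oxidation state of +2 for mercury. Hg sits in group 12, so the d-electron count is 12 − 2 = 10. A d¹⁰ ion has no crystal-field stabilisation preference between square planar and tetrahedral, so four ligands adopt the sterically favoured tetrahedral geometry. → tetrahedral.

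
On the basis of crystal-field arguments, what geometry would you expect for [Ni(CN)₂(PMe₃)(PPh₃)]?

square planar

Ligand charges: each cyanide is −1; trimethylphosphine is neutral; triphenylphosphine is neutral. With an overall charge of 0 the nickel centre must be in the +2 oxidation state.
Ni sits in group 10, so the d-electron count is 10 − 2 = 8.
Coordination number: 4.
Cyanide, trimethylphosphine, and triphenylphosphine are strong-field ligands (high in the spectrochemical series).
A 3d d⁸ ion with strong-field ligands gains enough CFSE to favour square planar over tetrahedral.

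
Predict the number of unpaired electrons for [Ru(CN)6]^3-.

1 unpaired electron

Each cyanide is −1; balancing the −3 overall charge requires Ru(III).
Ruthenium is a group-8 element; Ru(III) is therefore d⁵.
The spin state decides the count: a 4d ion has a large Δₒ and is invariably low-spin.
An octahedral low-spin d⁵ ion is t₂g⁵e_g⁰, giving 1 unpaired electron.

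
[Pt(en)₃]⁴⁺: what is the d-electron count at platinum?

d⁶

Summing ligand charges against the +4 overall charge gives an oxidation state of +4 for platinum.
Pt sits in group 10, so the d-electron count is 10 − 4 = 6.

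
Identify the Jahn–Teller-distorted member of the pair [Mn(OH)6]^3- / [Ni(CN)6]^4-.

[Mn(OH)6]^3-: Ligand charges: each hydroxide is −1. With an overall charge of −3 the manganese centre must be in the +3 oxidation state. Mn sits in group 7, so the d-electron count is 7 − 3 = 4. Hydroxide is a weak-field ligand for a first-row metal, so the complex is high-spin. The t₂g³e_g¹ (high-spin) configuration has an unevenly filled e_g set; the Jahn–Teller theorem predicts a tetragonal distortion (typically axial elongation) to lift the degeneracy.
[Ni(CN)6]^4-: Ligand charges: each cyanide is −1. With an overall charge of −4 the nickel centre must be in the +2 oxidation state. Ni sits in group 10, so the d-electron count is 10 − 2 = 8. The d⁸ configuration leaves the e_g set evenly filled (or empty) — no strong Jahn–Teller driving force.

[Mn(OH)6]^3-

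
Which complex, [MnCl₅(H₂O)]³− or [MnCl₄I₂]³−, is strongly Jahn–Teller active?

[MnCl₄I₂]³−

[MnCl₅(H₂O)]³−: Summing ligand charges against the −3 overall charge gives an oxidation state of +2 for manganese. Mn sits in group 7, so the d-electron count is 7 − 2 = 5. Chloride is a weak-field ligand for a first-row metal, so the complex is high-spin. The d⁵ configuration leaves the e_g set evenly filled (or empty) — no strong Jahn–Teller driving force.
[MnCl₄I₂]³−: Each chloride is −1; each iodide is −1; balancing the −3 overall charge requires Mn(III). Manganese is a group-7 element; Mn(III) is therefore d⁴. Chloride and iodide are weak-field ligands for a first-row metal, so the complex is high-spin. The t₂g³e_g¹ (high-spin) configuration has an unevenly filled e_g set; the Jahn–Teller theorem predicts a tetragonal distortion (typically axial elongation) to lift the degeneracy.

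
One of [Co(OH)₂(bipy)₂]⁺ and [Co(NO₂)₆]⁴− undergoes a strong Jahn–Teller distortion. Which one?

[Co(NO₂)₆]⁴−

[Co(OH)₂(bipy)₂]⁺: Ligand charges: each hydroxide is −1; 2,2′-bipyridine is neutral. With an overall charge of +1 the cobalt centre must be in the +3 oxidation state. Cobalt is a group-9 element; Co(III) is therefore d⁶. Co(III) has an exceptionally large octahedral splitting and is low-spin with essentially every ligand except fluoride. The d⁶ configuration leaves the e_g set evenly filled (or empty) — no strong Jahn–Teller driving force.
[Co(NO₂)₆]⁴−: Each nitro (N-bound nitrite) is −1; balancing the −4 overall charge requires Co(II). Co sits in group 9, so the d-electron count is 9 − 2 = 7. Nitro (N-bound nitrite) is a strong-field ligand (high in the spectrochemical series) for a first-row metal, so the complex is low-spin. The t₂g⁶e_g¹ (low-spin) configuration has an unevenly filled e_g set; the Jahn–Teller theorem predicts a tetragonal distortion (typically axial elongation) to lift the degeneracy.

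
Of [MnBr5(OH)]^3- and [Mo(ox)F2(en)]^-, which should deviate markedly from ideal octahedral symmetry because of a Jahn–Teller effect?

[MnBr5(OH)]^3-

[MnBr5(OH)]^3-: Each bromide is −1; each hydroxide is −1; balancing the −3 overall charge requires Mn(III). Manganese is a group-7 element; Mn(III) is therefore d⁴. Bromide and hydroxide are weak-field ligands for a first-row metal, so the complex is high-spin. The t₂g³e_g¹ (high-spin) configuration has an unevenly filled e_g set; the Jahn–Teller theorem predicts a tetragonal distortion (typically axial elongation) to lift the degeneracy.
[Mo(ox)F2(en)]^-: Each oxalate is −2; each fluoride is −1; ethylenediamine is neutral; balancing the −1 overall charge requires Mo(III). Mo sits in group 6, so the d-electron count is 6 − 3 = 3. The d³ configuration leaves the e_g set evenly filled (or empty) — no strong Jahn–Teller driving force.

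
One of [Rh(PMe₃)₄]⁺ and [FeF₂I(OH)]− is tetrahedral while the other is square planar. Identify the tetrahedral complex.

For [Rh(PMe₃)₄]⁺: Trimethylphosphine is neutral; balancing the +1 overall charge requires Rh(I). Rh sits in group 9, so the d-electron count is 9 − 1 = 8. A 4d d⁸ ion has a large crystal-field splitting; square planar leaves the high-energy d_{x²−y²} orbital empty and maximises CFSE. → square planar.
For [FeF₂I(OH)]−: Summing ligand charges against the −1 overall charge gives an oxidation state of +3 for iron. Iron is a group-8 element; Fe(III) is therefore d⁵. A high-spin d⁵ ion has zero CFSE in either geometry, so four ligands adopt the sterically favoured tetrahedral geometry. → tetrahedral.

[FeF₂I(OH)]−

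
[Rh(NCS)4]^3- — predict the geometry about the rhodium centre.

square planar

Ligand charges: each isothiocyanate is −1. With an overall charge of −3 the rhodium centre must be in the +1 oxidation state.
Rh sits in group 9, so the d-electron count is 9 − 1 = 8.
Coordination number: 4.
A 4d d⁸ ion has a large crystal-field splitting; square planar leaves the high-energy d_{x²−y²} orbital empty and maximises CFSE.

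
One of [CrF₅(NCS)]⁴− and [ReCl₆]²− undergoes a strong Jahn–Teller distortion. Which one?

[CrF₅(NCS)]⁴−: Each fluoride is −1; each isothiocyanate is −1; balancing the −4 overall charge requires Cr(II). Chromium is a group-6 element; Cr(II) is therefore d⁴. Fluoride and isothiocyanate are weak-field ligands for a first-row metal, so the complex is high-spin. The t₂g³e_g¹ (high-spin) configuration has an unevenly filled e_g set; the Jahn–Teller theorem predicts a tetragonal distortion (typically axial elongation) to lift the degeneracy.
[ReCl₆]²−: Summing ligand charges against the −2 overall charge gives an oxidation state of +4 for rhenium. Re sits in group 7, so the d-electron count is 7 − 4 = 3. The d³ configuration leaves the e_g set evenly filled (or empty) — no strong Jahn–Teller driving force.

[CrF₅(NCS)]⁴−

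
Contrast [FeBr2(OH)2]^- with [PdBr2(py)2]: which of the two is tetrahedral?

For [FeBr2(OH)2]^-: Ligand charges: each bromide is −1; each hydroxide is −1. With an overall charge of −1 the iron centre must be in the +3 oxidation state. Group 8 minus oxidation state 3 gives a d⁵ configuration. A high-spin d⁵ ion has zero CFSE in either geometry, so four ligands adopt the sterically favoured tetrahedral geometry. → tetrahedral.
For [PdBr2(py)2]: Each bromide is −1; pyridine is neutral; balancing the 0 overall charge requires Pd(II). Group 10 minus oxidation state 2 gives a d⁸ configuration. A 4d d⁸ ion has a large crystal-field splitting; square planar leaves the high-energy d_{x²−y²} orbital empty and maximises CFSE. → square planar.

[FeBr2(OH)2]^-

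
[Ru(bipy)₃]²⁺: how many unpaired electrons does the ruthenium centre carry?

Summing ligand charges against the +2 overall charge gives an oxidation state of +2 for ruthenium.
Ruthenium is a group-8 element; Ru(II) is therefore d⁶.
Counting donor atoms: 3×2,2′-bipyridine (bidentate) → 6 donors. Coordination number = 6.
The spin state decides the count: a 4d ion has a large Δₒ and is invariably low-spin.
An octahedral low-spin d⁶ ion is t₂g⁶e_g⁰, giving 0 unpaired electrons.

0 unpaired electrons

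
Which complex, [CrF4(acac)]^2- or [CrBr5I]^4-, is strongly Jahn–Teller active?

[CrBr5I]^4-

[CrF4(acac)]^2-: Ligand charges: each fluoride is −1; each acetylacetonate is −1. With an overall charge of −2 the chromium centre must be in the +3 oxidation state. Cr sits in group 6, so the d-electron count is 6 − 3 = 3. The d³ configuration leaves the e_g set evenly filled (or empty) — no strong Jahn–Teller driving force.
[CrBr5I]^4-: Ligand charges: each bromide is −1; each iodide is −1. With an overall charge of −4 the chromium centre must be in the +2 oxidation state. Cr sits in group 6, so the d-electron count is 6 − 2 = 4. Bromide and iodide are weak-field ligands for a first-row metal, so the complex is high-spin. The t₂g³e_g¹ (high-spin) configuration has an unevenly filled e_g set; the Jahn–Teller theorem predicts a tetragonal distortion (typically axial elongation) to lift the degeneracy.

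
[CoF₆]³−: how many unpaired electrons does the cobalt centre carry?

Each fluoride is −1; balancing the −3 overall charge requires Co(III).
Cobalt is a group-9 element; Co(III) is therefore d⁶.
The spin state decides the count: fluoride is the one ligand weak enough to leave Co(III) high-spin — [CoF₆]³⁻ is the classic exception.
An octahedral high-spin d⁶ ion is t₂g⁴e_g², giving 4 unpaired electrons.

4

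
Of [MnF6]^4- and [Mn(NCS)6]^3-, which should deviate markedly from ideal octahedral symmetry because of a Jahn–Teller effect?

[MnF6]^4-: Summing ligand charges against the −4 overall charge gives an oxidation state of +2 for manganese. Mn sits in group 7, so the d-electron count is 7 − 2 = 5. Fluoride is a weak-field ligand for a first-row metal, so the complex is high-spin. The d⁵ configuration leaves the e_g set evenly filled (or empty) — no strong Jahn–Teller driving force.
[Mn(NCS)6]^3-: Ligand charges: each isothiocyanate is −1. With an overall charge of −3 the manganese centre must be in the +3 oxidation state. Group 7 minus oxidation state 3 gives a d⁴ configuration. Isothiocyanate is a weak-field ligand for a first-row metal, so the complex is high-spin. The t₂g³e_g¹ (high-spin) configuration has an unevenly filled e_g set; the Jahn–Teller theorem predicts a tetragonal distortion (typically axial elongation) to lift the degeneracy.

[Mn(NCS)6]^3-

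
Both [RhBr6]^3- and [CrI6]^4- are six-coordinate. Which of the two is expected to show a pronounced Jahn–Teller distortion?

[RhBr6]^3-: Each bromide is −1; balancing the −3 overall charge requires Rh(III). Rh sits in group 9, so the d-electron count is 9 − 3 = 6. A 4d ion has a large Δₒ and is invariably low-spin. The d⁶ configuration leaves the e_g set evenly filled (or empty) — no strong Jahn–Teller driving force.
[CrI6]^4-: Each iodide is −1; balancing the −4 overall charge requires Cr(II). Group 6 minus oxidation state 2 gives a d⁴ configuration. Iodide is a weak-field ligand for a first-row metal, so the complex is high-spin. The t₂g³e_g¹ (high-spin) configuration has an unevenly filled e_g set; the Jahn–Teller theorem predicts a tetragonal distortion (typically axial elongation) to lift the degeneracy.

[CrI6]^4-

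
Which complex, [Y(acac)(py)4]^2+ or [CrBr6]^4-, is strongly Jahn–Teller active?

[Y(acac)(py)4]^2+: Ligand charges: each acetylacetonate is −1; pyridine is neutral. With an overall charge of +2 the yttrium centre must be in the +3 oxidation state. Group 3 minus oxidation state 3 gives a d⁰ configuration. The d⁰ configuration leaves the e_g set evenly filled (or empty) — no strong Jahn–Teller driving force.
[CrBr6]^4-: Summing ligand charges against the −4 overall charge gives an oxidation state of +2 for chromium. Chromium is a group-6 element; Cr(II) is therefore d⁴. Bromide is a weak-field ligand for a first-row metal, so the complex is high-spin. The t₂g³e_g¹ (high-spin) configuration has an unevenly filled e_g set; the Jahn–Teller theorem predicts a tetragonal distortion (typically axial elongation) to lift the degeneracy.

[CrBr6]^4-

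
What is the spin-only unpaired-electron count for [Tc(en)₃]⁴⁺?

3 unpaired electrons

Ligand charges: ethylenediamine is neutral. With an overall charge of +4 the technetium centre must be in the +4 oxidation state.
Group 7 minus oxidation state 4 gives a d³ configuration.
Counting donor atoms: 3×ethylenediamine (bidentate) → 6 donors. Coordination number = 6.
In an octahedral field the d³ configuration is t₂g³e_g⁰ (only one arrangement possible), giving 3 unpaired electrons.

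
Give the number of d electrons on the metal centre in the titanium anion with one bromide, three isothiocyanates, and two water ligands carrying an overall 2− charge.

d2

Each bromide is −1; each isothiocyanate is −1; water is neutral; balancing the −2 overall charge requires Ti(II).
Ti sits in group 4, so the d-electron count is 4 − 2 = 2.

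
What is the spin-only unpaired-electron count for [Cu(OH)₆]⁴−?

1 unpaired electron

Each hydroxide is −1; balancing the −4 overall charge requires Cu(II).
Cu sits in group 11, so the d-electron count is 11 − 2 = 9.
In an octahedral field the d⁹ configuration is t₂g⁶e_g³ (only one arrangement possible), giving 1 unpaired electron.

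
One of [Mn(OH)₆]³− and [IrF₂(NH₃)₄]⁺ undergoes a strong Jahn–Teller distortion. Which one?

[Mn(OH)₆]³−: Ligand charges: each hydroxide is −1. With an overall charge of −3 the manganese centre must be in the +3 oxidation state. Mn sits in group 7, so the d-electron count is 7 − 3 = 4. Hydroxide is a weak-field ligand for a first-row metal, so the complex is high-spin. The t₂g³e_g¹ (high-spin) configuration has an unevenly filled e_g set; the Jahn–Teller theorem predicts a tetragonal distortion (typically axial elongation) to lift the degeneracy.
[IrF₂(NH₃)₄]⁺: Ligand charges: each fluoride is −1; ammonia is neutral. With an overall charge of +1 the iridium centre must be in the +3 oxidation state. Group 9 minus oxidation state 3 gives a d⁶ configuration. A 5d ion has a large Δₒ and is invariably low-spin. The d⁶ configuration leaves the e_g set evenly filled (or empty) — no strong Jahn–Teller driving force.

[Mn(OH)₆]³−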